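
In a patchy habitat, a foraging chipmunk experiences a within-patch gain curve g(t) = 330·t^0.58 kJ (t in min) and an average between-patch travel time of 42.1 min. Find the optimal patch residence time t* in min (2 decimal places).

Optimal t* satisfies g'(t*) = g(t*)/(T + t*).
g'(t) = 0.58·330·t^-0.42. Setting 0.58·330·t^-0.42 = 330·t^0.58/(42.1+t) gives 0.58(42.1+t) = t, so 0.42·t = 0.58×42.1.
t* = 0.58×42.1/0.42 = 58.14 min.

58.14 min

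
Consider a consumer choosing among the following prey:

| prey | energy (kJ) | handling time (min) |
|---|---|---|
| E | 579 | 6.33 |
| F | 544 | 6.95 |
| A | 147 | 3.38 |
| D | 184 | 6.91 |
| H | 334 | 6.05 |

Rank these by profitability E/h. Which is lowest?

Profitability E/h (kJ/min): E = 579/6.33 = 91.5, F = 544/6.95 = 78.3, A = 147/3.38 = 43.5, D = 184/6.91 = 26.6, H = 334/6.05 = 55.2.
Ranked: E > F > H > A > D.

D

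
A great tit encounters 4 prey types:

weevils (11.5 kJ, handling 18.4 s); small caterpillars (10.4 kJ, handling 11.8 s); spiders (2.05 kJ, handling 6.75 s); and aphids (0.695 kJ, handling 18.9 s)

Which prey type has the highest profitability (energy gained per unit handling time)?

Profitability E/h (kJ/s): weevils = 11.5/18.4 = 0.625, small caterpillars = 10.4/11.8 = 0.881, spiders = 2.05/6.75 = 0.304, aphids = 0.695/18.9 = 0.0368.
Ranked: small caterpillars > weevils > spiders > aphids.

small caterpillars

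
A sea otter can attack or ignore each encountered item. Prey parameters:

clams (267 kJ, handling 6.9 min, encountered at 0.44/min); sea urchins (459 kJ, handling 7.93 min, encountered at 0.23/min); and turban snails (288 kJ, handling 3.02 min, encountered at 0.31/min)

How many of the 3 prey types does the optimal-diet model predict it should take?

E/h in descending order: turban snails 95.4, sea urchins 57.9, clams 38.7 kJ/min. The optimal diet is the largest prefix of this list for which every included type satisfies E_i/h_i > R on the types above it.
Rate on top 1: 46.11. sea urchins: 57.9 > 46.11 → include.
Rate on top 2: 51.82. clams: 38.7 < 51.82 → exclude; stop.
Optimal diet: turban snails, sea urchins — 2 of 3 types.

2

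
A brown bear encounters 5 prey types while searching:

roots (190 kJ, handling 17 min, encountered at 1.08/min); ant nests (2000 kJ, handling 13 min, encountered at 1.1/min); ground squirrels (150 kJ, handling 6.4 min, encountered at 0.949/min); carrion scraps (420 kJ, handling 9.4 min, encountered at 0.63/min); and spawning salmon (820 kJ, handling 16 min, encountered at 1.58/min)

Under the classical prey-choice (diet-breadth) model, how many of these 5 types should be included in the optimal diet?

1

Rank by E/h (kJ/min): ant nests 154, spawning salmon 51.2, carrion scraps 44.7, ground squirrels 23.4, roots 11.2. Include each in turn until the next type's E/h falls below the running intake rate.
Rate on top 1: 143.8. spawning salmon: 51.2 < 143.8 → exclude; stop.
Optimal diet: ant nests — 1 of 5 types.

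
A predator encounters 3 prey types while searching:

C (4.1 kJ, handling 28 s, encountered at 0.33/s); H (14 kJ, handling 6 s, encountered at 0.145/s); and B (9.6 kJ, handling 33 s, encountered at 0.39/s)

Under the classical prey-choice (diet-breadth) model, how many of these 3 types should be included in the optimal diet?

1

Rank by E/h (kJ/s): H 2.33, B 0.291, C 0.146. Include each in turn until the next type's E/h falls below the running intake rate.
Rate on top 1: 1.086. B: 0.291 < 1.086 → exclude; stop.
Optimal diet: H — 1 of 3 types.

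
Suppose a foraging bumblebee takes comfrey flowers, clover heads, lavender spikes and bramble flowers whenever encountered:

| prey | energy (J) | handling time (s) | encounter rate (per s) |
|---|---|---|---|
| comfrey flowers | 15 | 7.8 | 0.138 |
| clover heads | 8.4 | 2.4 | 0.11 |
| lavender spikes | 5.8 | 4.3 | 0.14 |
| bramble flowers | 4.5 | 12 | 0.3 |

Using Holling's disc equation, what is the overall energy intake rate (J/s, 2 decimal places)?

R = (0.138×15 + 0.11×8.4 + 0.14×5.8 + 0.3×4.5) / (1 + 0.138×7.8 + 0.11×2.4 + 0.14×4.3 + 0.3×12) = 5.156/6.542 = 0.7881 J/s.

0.79 J/s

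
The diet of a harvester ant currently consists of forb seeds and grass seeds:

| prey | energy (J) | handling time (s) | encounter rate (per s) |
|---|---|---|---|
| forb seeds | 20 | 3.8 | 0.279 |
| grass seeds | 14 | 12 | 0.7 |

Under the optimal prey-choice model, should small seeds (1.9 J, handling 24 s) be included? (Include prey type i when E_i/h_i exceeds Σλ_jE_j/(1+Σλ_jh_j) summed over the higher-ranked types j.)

On forb seeds and grass seeds alone, R = ΣλE/(1+Σλh) = 15.38/10.46 = 1.47 J/s.
Profitability of small seeds: 1.9/24 = 0.07917 J/s.
0.07917 < 1.47, so adding small seeds would lower the average — exclude it.

No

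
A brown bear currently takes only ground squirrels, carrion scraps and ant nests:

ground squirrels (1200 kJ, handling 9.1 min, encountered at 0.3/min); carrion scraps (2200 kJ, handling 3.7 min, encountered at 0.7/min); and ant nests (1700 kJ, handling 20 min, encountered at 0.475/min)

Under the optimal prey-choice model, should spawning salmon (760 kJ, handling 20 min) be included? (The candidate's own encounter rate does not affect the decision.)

Current rate: (0.3×1200 + 0.7×2200 + 0.475×1700)/(1 + 0.3×9.1 + 0.7×3.7 + 0.475×20) = 171.1 kJ/min.
Profitability of spawning salmon: 760/20 = 38 kJ/min.
38 < 171.1, so adding spawning salmon would lower the average — exclude it.

No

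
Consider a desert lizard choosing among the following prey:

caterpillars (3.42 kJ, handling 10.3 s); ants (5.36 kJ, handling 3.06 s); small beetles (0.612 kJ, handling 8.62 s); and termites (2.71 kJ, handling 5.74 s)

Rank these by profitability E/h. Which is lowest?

small beetles

Profitability E/h (kJ/s): caterpillars = 3.42/10.3 = 0.332, ants = 5.36/3.06 = 1.75, small beetles = 0.612/8.62 = 0.071, termites = 2.71/5.74 = 0.472.
Ranked: ants > termites > caterpillars > small beetles.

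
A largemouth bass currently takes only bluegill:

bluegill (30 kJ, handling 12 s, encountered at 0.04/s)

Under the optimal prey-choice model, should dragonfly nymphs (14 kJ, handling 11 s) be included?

Yes

On bluegill alone, R = ΣλE/(1+Σλh) = 1.2/1.48 = 0.8108 kJ/s.
dragonfly nymphs: E/h = 14/11 = 1.273 kJ/s.
1.273 > 0.8108, so adding dragonfly nymphs raises the average — include it.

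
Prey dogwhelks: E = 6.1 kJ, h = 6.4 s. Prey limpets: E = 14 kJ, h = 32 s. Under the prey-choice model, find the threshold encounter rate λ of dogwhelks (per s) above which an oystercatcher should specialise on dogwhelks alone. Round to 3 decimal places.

The zero-one rule: include limpets iff E₂/h₂ > λE₁/(1+λh₁). Equality gives the switch point.
λE₁h₂ = E₂ + λE₂h₁ ⇒ λ = E₂/(E₁h₂ − E₂h₁) = 14/(195.2 − 89.6) = 0.1326 per s.

0.133 per s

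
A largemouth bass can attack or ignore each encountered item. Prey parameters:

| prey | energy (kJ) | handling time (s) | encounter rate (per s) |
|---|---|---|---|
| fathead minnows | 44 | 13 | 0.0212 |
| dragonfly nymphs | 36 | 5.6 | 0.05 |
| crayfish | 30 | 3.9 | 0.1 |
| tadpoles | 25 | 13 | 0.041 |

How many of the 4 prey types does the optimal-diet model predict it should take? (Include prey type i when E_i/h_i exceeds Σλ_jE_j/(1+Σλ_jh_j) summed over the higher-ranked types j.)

3

Rank by E/h (kJ/s): crayfish 7.69, dragonfly nymphs 6.43, fathead minnows 3.38, tadpoles 1.92. Include each in turn until the next type's E/h falls below the running intake rate.
Rate on top 1: 2.158. dragonfly nymphs: 6.43 > 2.158 → include.
Rate on top 2: 2.874. fathead minnows: 3.38 > 2.874 → include.
Rate on top 3: 2.947. tadpoles: 1.92 < 2.947 → exclude; stop.
Optimal diet: crayfish, dragonfly nymphs, fathead minnows — 3 of 4 types.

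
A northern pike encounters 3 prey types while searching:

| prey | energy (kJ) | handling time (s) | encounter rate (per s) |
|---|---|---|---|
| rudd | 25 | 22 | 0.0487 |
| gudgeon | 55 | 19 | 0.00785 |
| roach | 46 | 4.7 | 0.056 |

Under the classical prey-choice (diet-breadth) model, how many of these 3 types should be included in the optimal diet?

2

E/h in descending order: roach 9.79, gudgeon 2.89, rudd 1.14 kJ/s. The optimal diet is the largest prefix of this list for which every included type satisfies E_i/h_i > R on the types above it.
Rate on top 1: 2.039. gudgeon: 2.89 > 2.039 → include.
Rate on top 2: 2.13. rudd: 1.14 < 2.13 → exclude; stop.
Optimal diet: roach, gudgeon — 2 of 3 types.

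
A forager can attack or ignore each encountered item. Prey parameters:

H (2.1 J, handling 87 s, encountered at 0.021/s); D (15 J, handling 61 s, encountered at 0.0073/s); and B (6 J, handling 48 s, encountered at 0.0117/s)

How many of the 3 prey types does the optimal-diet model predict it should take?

Profitabilities (E/h, J/s): D 0.246, B 0.125, H 0.0241. Add prey in this order while the next type's profitability exceeds the intake rate on those already taken.
Rate on top 1: 0.07576. B: 0.125 > 0.07576 → include.
Rate on top 2: 0.08954. H: 0.0241 < 0.08954 → exclude; stop.
Optimal diet: D, B — 2 of 3 types.

2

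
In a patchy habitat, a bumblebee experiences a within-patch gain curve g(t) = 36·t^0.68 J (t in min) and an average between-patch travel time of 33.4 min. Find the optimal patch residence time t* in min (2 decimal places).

70.98 min

Optimal t* satisfies g'(t*) = g(t*)/(T + t*).
g'(t) = 0.68·36·t^-0.32. Setting 0.68·36·t^-0.32 = 36·t^0.68/(33.4+t) gives 0.68(33.4+t) = t, so 0.32·t = 0.68×33.4.
t* = 0.68×33.4/0.32 = 70.98 min.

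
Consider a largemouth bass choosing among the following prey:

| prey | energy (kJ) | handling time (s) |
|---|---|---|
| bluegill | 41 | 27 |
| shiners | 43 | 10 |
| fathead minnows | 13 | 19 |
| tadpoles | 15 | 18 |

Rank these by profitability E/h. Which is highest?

shiners

Profitability E/h (kJ/s): bluegill = 41/27 = 1.52, shiners = 43/10 = 4.3, fathead minnows = 13/19 = 0.684, tadpoles = 15/18 = 0.833.
Ranked: shiners > bluegill > tadpoles > fathead minnows.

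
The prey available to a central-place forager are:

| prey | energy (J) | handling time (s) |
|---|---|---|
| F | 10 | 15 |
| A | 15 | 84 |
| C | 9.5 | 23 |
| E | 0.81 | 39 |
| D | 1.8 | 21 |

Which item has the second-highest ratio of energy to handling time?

Profitability E/h (J/s): F = 10/15 = 0.667, A = 15/84 = 0.179, C = 9.5/23 = 0.413, E = 0.81/39 = 0.0208, D = 1.8/21 = 0.0857.
Ranked: F > C > A > D > E.

C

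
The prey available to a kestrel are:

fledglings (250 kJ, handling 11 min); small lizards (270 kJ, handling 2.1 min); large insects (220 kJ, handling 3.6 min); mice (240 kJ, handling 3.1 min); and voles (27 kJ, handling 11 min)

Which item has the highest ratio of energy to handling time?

small lizards

In descending order of E/h:
small lizards: 270/2.1 = 129 kJ/min
mice: 240/3.1 = 77.4 kJ/min
large insects: 220/3.6 = 61.1 kJ/min
fledglings: 250/11 = 22.7 kJ/min
voles: 27/11 = 2.45 kJ/min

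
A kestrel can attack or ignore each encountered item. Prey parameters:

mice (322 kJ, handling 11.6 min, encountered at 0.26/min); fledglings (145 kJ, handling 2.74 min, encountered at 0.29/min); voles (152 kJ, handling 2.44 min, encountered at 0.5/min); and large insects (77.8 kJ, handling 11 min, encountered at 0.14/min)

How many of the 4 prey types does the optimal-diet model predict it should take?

Rank by E/h (kJ/min): voles 62.3, fledglings 52.9, mice 27.8, large insects 7.07. Include each in turn until the next type's E/h falls below the running intake rate.
Rate on top 1: 34.23. fledglings: 52.9 > 34.23 → include.
Rate on top 2: 39.16. mice: 27.8 < 39.16 → exclude; stop.
Optimal diet: voles, fledglings — 2 of 4 types.

2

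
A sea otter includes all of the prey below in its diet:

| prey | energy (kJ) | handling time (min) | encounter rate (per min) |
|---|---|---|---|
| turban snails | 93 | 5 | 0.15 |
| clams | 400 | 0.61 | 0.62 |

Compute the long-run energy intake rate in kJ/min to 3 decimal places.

123.085 kJ/min

Energy encountered per unit search time: 0.15×93 + 0.62×400 = 261.9 kJ/min.
Handling time per unit search time: 0.15×5 + 0.62×0.61 = 1.128.
Rate = 261.9/(1 + 1.128) = 123.1 kJ/min.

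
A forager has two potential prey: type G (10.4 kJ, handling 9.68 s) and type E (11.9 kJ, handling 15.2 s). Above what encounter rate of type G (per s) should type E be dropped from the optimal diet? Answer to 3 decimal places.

The zero-one rule: include type E iff E₂/h₂ > λE₁/(1+λh₁). Equality gives the switch point.
λE₁h₂ = E₂ + λE₂h₁ ⇒ λ = E₂/(E₁h₂ − E₂h₁) = 11.9/(158.1 − 115.2) = 0.2775 per s.

0.277 per s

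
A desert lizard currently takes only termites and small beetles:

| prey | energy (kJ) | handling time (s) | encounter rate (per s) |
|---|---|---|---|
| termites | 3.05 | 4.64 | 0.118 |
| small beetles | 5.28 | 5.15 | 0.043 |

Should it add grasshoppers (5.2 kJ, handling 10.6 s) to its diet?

Yes

Current rate: (0.118×3.05 + 0.043×5.28)/(1 + 0.118×4.64 + 0.043×5.15) = 0.3318 kJ/s.
grasshoppers: E/h = 5.2/10.6 = 0.4906 kJ/s.
0.4906 > 0.3318, so adding grasshoppers raises the average — include it.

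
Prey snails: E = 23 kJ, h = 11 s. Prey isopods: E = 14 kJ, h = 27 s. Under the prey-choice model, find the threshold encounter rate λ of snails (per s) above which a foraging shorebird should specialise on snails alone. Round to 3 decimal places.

At the threshold, the rate on snails alone equals the profitability of isopods: λ·23/(1 + λ·11) = 14/27 = 0.5185.
Rearranging, λ(23 − 0.5185×11) = 0.5185, so λ = 0.5185/17.3 = 0.02998 per s.

0.030 per s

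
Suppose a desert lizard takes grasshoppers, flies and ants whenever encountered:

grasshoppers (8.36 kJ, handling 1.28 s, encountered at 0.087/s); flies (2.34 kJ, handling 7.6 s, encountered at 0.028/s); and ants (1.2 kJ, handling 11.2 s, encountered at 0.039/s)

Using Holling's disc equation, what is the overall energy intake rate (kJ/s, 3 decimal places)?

0.477 kJ/s

Energy encountered per unit search time: 0.087×8.36 + 0.028×2.34 + 0.039×1.2 = 0.8396 kJ/s.
Handling time per unit search time: 0.087×1.28 + 0.028×7.6 + 0.039×11.2 = 0.761.
Rate = 0.8396/(1 + 0.761) = 0.4768 kJ/s.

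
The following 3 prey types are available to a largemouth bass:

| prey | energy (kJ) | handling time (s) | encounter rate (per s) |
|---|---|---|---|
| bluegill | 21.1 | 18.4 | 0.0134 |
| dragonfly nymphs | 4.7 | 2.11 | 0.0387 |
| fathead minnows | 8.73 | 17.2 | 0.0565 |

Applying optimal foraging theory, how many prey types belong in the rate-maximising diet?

Rank by E/h (kJ/s): dragonfly nymphs 2.23, bluegill 1.15, fathead minnows 0.508. Include each in turn until the next type's E/h falls below the running intake rate.
Rate on top 1: 0.1682. bluegill: 1.15 > 0.1682 → include.
Rate on top 2: 0.3498. fathead minnows: 0.508 > 0.3498 → include.
Optimal diet: dragonfly nymphs, bluegill, fathead minnows — 3 of 3 types.

3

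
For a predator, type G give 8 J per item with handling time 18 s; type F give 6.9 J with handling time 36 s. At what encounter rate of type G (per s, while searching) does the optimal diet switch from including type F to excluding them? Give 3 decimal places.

Drop type F once their profitability E₂/h₂ falls below the rate achievable on type G alone: E₂/h₂ = λE₁/(1 + λh₁).
Solve for λ: λE₁h₂ = E₂(1 + λh₁) → λ(E₁h₂ − E₂h₁) = E₂ → λ = E₂/(E₁h₂ − E₂h₁).
λ = 6.9/(8×36 − 6.9×18) = 6.9/163.8 = 0.04212 per s.

0.042 per s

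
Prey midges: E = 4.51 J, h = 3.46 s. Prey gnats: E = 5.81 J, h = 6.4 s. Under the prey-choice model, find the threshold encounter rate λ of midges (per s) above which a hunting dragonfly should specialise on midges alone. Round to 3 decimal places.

At the threshold, the rate on midges alone equals the profitability of gnats: λ·4.51/(1 + λ·3.46) = 5.81/6.4 = 0.9078.
Rearranging, λ(4.51 − 0.9078×3.46) = 0.9078, so λ = 0.9078/1.369 = 0.6631 per s.

0.663 per s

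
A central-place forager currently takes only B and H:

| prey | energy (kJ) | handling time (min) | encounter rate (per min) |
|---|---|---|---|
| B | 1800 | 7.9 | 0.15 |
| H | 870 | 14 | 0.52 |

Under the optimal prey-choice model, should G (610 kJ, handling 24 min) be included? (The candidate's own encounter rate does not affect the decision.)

No

Current rate: (0.15×1800 + 0.52×870)/(1 + 0.15×7.9 + 0.52×14) = 76.32 kJ/min.
Profitability of G: 610/24 = 25.42 kJ/min.
25.42 < 76.32, so adding G would lower the average — exclude it.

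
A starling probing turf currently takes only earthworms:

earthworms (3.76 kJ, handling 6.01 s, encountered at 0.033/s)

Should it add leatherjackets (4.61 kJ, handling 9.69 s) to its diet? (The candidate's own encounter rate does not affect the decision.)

Yes

Current rate: (0.033×3.76)/(1 + 0.033×6.01) = 0.1035 kJ/s.
leatherjackets: E/h = 4.61/9.69 = 0.4757 kJ/s.
Since 0.4757 > R, including leatherjackets increases the long-run rate.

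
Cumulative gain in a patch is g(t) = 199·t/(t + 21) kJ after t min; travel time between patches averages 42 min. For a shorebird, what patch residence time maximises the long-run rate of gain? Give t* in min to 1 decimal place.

29.7 min

By the marginal value theorem, leave when the instantaneous gain rate g'(t) equals the habitat-wide average g(t)/(T + t).
g'(t) = 199·21/(t + 21)². Setting 199·21/(t+21)² = 199t/[(t+21)(42+t)] gives 21(42+t) = t(t+21), so t² = 21×42 = 882.
t* = √882 = 29.7 min.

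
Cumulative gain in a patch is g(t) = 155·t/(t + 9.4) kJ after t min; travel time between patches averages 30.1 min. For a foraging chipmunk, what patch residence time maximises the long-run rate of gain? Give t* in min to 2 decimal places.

By the marginal value theorem, leave when the instantaneous gain rate g'(t) equals the habitat-wide average g(t)/(T + t).
g'(t) = 155·9.4/(t + 9.4)². Setting 155·9.4/(t+9.4)² = 155t/[(t+9.4)(30.1+t)] gives 9.4(30.1+t) = t(t+9.4), so t² = 9.4×30.1 = 282.9.
t* = √282.9 = 16.82 min.

16.82 min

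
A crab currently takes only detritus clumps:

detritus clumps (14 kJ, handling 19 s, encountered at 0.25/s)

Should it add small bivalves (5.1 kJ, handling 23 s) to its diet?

No

Current rate: (0.25×14)/(1 + 0.25×19) = 0.6087 kJ/s.
Profitability of small bivalves: 5.1/23 = 0.2217 kJ/s.
0.2217 < 0.6087, so adding small bivalves would lower the average — exclude it.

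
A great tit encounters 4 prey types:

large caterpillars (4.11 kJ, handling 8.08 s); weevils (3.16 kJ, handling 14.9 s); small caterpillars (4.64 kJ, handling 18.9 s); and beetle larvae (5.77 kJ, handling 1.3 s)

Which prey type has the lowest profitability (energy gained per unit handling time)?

weevils

Profitability E/h (kJ/s): large caterpillars = 4.11/8.08 = 0.509, weevils = 3.16/14.9 = 0.212, small caterpillars = 4.64/18.9 = 0.246, beetle larvae = 5.77/1.3 = 4.44.
Ranked: beetle larvae > large caterpillars > small caterpillars > weevils.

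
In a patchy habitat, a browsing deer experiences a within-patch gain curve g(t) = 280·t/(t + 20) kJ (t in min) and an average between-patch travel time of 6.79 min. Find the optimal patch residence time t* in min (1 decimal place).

Optimal t* satisfies g'(t*) = g(t*)/(T + t*).
g'(t) = 280·20/(t + 20)². Setting 280·20/(t+20)² = 280t/[(t+20)(6.79+t)] gives 20(6.79+t) = t(t+20), so t² = 20×6.79 = 135.8.
t* = √135.8 = 11.65 min.

11.7 min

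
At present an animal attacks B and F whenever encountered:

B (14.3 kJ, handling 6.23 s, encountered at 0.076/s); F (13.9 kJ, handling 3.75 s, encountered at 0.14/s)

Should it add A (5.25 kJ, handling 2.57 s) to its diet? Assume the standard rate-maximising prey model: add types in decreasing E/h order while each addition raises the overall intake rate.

Yes

On B and F alone, R = ΣλE/(1+Σλh) = 3.033/1.998 = 1.518 kJ/s.
Profitability of A: 5.25/2.57 = 2.043 kJ/s.
2.043 > 1.518, so adding A raises the average — include it.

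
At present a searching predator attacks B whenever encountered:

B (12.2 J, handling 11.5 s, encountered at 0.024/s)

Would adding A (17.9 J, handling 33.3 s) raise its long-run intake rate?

Intake rate on the current diet: R = (0.024×12.2) / (1 + 0.024×11.5) = 0.2928/1.276 = 0.2295 J/s.
A: E/h = 17.9/33.3 = 0.5375 J/s.
Since 0.5375 > R, including A increases the long-run rate.

Yes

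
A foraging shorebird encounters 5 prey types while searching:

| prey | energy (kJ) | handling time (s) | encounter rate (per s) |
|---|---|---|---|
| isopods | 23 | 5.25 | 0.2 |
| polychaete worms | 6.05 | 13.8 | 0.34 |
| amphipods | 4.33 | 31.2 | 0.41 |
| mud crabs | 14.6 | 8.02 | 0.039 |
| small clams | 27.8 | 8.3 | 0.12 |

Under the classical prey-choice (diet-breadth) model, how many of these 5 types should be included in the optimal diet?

2

Rank by E/h (kJ/s): isopods 4.38, small clams 3.35, mud crabs 1.82, polychaete worms 0.438, amphipods 0.139. Include each in turn until the next type's E/h falls below the running intake rate.
Rate on top 1: 2.244. small clams: 3.35 > 2.244 → include.
Rate on top 2: 2.605. mud crabs: 1.82 < 2.605 → exclude; stop.
Optimal diet: isopods, small clams — 2 of 5 types.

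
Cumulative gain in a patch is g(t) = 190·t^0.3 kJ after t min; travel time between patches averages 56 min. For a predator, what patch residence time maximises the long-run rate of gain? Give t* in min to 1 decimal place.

Optimal t* satisfies g'(t*) = g(t*)/(T + t*).
g'(t) = 0.3·190·t^-0.7. Setting 0.3·190·t^-0.7 = 190·t^0.3/(56+t) gives 0.3(56+t) = t, so 0.70·t = 0.3×56.
t* = 0.3×56/0.70 = 24 min.

24.0 min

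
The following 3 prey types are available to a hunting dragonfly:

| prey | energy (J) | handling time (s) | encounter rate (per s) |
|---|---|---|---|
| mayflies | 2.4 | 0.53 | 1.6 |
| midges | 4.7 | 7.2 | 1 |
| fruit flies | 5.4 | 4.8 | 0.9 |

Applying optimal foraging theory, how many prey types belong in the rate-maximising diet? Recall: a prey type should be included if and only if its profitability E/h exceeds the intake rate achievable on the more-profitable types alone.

1

E/h in descending order: mayflies 4.53, fruit flies 1.13, midges 0.653 J/s. The optimal diet is the largest prefix of this list for which every included type satisfies E_i/h_i > R on the types above it.
Rate on top 1: 2.078. fruit flies: 1.13 < 2.078 → exclude; stop.
Optimal diet: mayflies — 1 of 3 types.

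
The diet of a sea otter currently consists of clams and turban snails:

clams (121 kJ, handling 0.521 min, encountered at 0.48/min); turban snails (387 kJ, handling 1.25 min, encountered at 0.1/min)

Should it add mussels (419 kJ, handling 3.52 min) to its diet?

Yes

Intake rate on the current diet: R = (0.48×121 + 0.1×387) / (1 + 0.48×0.521 + 0.1×1.25) = 96.78/1.375 = 70.38 kJ/min.
Profitability of mussels: 419/3.52 = 119 kJ/min.
Since 119 > R, including mussels increases the long-run rate.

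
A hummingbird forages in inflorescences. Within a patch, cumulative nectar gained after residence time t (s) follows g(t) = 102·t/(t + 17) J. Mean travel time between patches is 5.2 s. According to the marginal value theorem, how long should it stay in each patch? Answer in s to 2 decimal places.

9.40 s

Optimal t* satisfies g'(t*) = g(t*)/(T + t*).
g'(t) = 102·17/(t + 17)². Setting 102·17/(t+17)² = 102t/[(t+17)(5.2+t)] gives 17(5.2+t) = t(t+17), so t² = 17×5.2 = 88.4.
t* = √88.4 = 9.402 s.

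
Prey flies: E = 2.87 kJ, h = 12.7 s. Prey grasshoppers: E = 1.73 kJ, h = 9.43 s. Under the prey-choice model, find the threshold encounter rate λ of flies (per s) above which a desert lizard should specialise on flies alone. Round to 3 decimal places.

The zero-one rule: include grasshoppers iff E₂/h₂ > λE₁/(1+λh₁). Equality gives the switch point.
λE₁h₂ = E₂ + λE₂h₁ ⇒ λ = E₂/(E₁h₂ − E₂h₁) = 1.73/(27.06 − 21.97) = 0.3397 per s.

0.340 per s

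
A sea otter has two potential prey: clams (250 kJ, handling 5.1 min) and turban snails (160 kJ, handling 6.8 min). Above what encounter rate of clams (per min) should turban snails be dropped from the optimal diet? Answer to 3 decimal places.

The zero-one rule: include turban snails iff E₂/h₂ > λE₁/(1+λh₁). Equality gives the switch point.
λE₁h₂ = E₂ + λE₂h₁ ⇒ λ = E₂/(E₁h₂ − E₂h₁) = 160/(1700 − 816) = 0.181 per min.

0.181 per min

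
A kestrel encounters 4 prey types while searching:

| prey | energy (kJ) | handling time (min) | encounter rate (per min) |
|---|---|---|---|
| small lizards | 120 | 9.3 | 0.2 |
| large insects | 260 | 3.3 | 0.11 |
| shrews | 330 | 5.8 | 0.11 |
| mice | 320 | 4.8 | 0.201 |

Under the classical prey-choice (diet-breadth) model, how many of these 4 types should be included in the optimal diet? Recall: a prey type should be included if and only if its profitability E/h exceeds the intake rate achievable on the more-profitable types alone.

3

Rank by E/h (kJ/min): large insects 78.8, mice 66.7, shrews 56.9, small lizards 12.9. Include each in turn until the next type's E/h falls below the running intake rate.
Rate on top 1: 20.98. mice: 66.7 > 20.98 → include.
Rate on top 2: 39.92. shrews: 56.9 > 39.92 → include.
Rate on top 3: 43.57. small lizards: 12.9 < 43.57 → exclude; stop.
Optimal diet: large insects, mice, shrews — 3 of 4 types.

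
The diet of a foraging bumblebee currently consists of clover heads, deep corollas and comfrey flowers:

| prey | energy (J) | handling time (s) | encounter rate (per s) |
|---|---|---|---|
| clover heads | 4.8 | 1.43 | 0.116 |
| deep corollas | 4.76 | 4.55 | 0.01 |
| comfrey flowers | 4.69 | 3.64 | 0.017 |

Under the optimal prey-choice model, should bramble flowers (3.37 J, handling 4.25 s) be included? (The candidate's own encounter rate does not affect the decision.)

Yes

Current rate: (0.116×4.8 + 0.01×4.76 + 0.017×4.69)/(1 + 0.116×1.43 + 0.01×4.55 + 0.017×3.64) = 0.5373 J/s.
Profitability of bramble flowers: 3.37/4.25 = 0.7929 J/s.
0.7929 > 0.5373, so adding bramble flowers raises the average — include it.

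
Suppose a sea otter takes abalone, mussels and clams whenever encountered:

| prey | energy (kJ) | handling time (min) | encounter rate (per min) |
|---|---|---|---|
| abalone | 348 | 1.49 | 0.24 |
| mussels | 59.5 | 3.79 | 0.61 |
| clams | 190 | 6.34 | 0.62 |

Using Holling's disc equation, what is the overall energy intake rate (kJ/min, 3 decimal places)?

R = (0.24×348 + 0.61×59.5 + 0.62×190) / (1 + 0.24×1.49 + 0.61×3.79 + 0.62×6.34) = 237.6/7.6 = 31.26 kJ/min.

31.264 kJ/min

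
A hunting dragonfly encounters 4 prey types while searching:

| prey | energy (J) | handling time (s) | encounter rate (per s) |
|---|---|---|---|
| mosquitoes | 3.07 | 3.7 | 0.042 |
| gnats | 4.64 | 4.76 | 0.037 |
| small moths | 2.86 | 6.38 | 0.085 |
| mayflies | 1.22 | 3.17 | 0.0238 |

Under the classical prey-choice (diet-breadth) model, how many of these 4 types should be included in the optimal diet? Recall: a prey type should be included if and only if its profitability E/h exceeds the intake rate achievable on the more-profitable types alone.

4

Rank by E/h (J/s): gnats 0.975, mosquitoes 0.83, small moths 0.448, mayflies 0.385. Include each in turn until the next type's E/h falls below the running intake rate.
Rate on top 1: 0.146. mosquitoes: 0.83 > 0.146 → include.
Rate on top 2: 0.2258. small moths: 0.448 > 0.2258 → include.
Rate on top 3: 0.2902. mayflies: 0.385 > 0.2902 → include.
Optimal diet: gnats, mosquitoes, small moths, mayflies — 4 of 4 types.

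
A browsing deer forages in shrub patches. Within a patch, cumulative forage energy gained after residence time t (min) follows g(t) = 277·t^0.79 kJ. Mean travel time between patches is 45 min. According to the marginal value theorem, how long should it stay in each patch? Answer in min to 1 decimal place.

Maximise g(t)/(T+t): set derivative to zero → g'(t)(T+t) = g(t).
g'(t) = 0.79·277·t^-0.21. Setting 0.79·277·t^-0.21 = 277·t^0.79/(45+t) gives 0.79(45+t) = t, so 0.21·t = 0.79×45.
t* = 0.79×45/0.21 = 169.3 min.

169.3 min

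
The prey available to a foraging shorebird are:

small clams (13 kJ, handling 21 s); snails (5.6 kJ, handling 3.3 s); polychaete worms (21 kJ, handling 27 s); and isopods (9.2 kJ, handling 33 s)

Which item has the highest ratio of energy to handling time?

snails

Profitability E/h (kJ/s): small clams = 13/21 = 0.619, snails = 5.6/3.3 = 1.7, polychaete worms = 21/27 = 0.778, isopods = 9.2/33 = 0.279.
Ranked: snails > polychaete worms > small clams > isopods.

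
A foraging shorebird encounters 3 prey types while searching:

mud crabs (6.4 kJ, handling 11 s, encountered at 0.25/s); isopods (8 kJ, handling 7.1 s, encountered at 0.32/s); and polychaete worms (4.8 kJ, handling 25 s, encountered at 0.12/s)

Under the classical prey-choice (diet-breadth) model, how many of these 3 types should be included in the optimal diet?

Rank by E/h (kJ/s): isopods 1.13, mud crabs 0.582, polychaete worms 0.192. Include each in turn until the next type's E/h falls below the running intake rate.
Rate on top 1: 0.7824. mud crabs: 0.582 < 0.7824 → exclude; stop.
Optimal diet: isopods — 1 of 3 types.

1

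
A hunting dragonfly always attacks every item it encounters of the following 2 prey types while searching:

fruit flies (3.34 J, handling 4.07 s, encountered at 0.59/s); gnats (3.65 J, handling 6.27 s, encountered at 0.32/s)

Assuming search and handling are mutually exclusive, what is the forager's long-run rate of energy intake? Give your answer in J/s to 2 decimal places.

R = (0.59×3.34 + 0.32×3.65) / (1 + 0.59×4.07 + 0.32×6.27) = 3.139/5.408 = 0.5804 J/s.

0.58 J/s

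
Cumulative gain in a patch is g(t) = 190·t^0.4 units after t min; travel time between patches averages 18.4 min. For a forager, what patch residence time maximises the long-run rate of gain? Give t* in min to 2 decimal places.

Maximise g(t)/(T+t): set derivative to zero → g'(t)(T+t) = g(t).
g'(t) = 0.4·190·t^-0.6. Setting 0.4·190·t^-0.6 = 190·t^0.4/(18.4+t) gives 0.4(18.4+t) = t, so 0.60·t = 0.4×18.4.
t* = 0.4×18.4/0.60 = 12.27 min.

12.27 min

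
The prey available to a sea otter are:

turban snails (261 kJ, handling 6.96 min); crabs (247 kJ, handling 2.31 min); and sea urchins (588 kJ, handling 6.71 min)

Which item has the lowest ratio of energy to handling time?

Profitability E/h (kJ/min): turban snails = 261/6.96 = 37.5, crabs = 247/2.31 = 107, sea urchins = 588/6.71 = 87.6.
Ranked: crabs > sea urchins > turban snails.

turban snails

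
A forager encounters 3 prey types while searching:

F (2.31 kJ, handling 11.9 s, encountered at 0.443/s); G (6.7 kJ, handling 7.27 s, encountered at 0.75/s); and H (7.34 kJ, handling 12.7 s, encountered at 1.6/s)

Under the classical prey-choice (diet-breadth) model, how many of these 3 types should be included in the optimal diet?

Profitabilities (E/h, kJ/s): G 0.922, H 0.578, F 0.194. Add prey in this order while the next type's profitability exceeds the intake rate on those already taken.
Rate on top 1: 0.7788. H: 0.578 < 0.7788 → exclude; stop.
Optimal diet: G — 1 of 3 types.

1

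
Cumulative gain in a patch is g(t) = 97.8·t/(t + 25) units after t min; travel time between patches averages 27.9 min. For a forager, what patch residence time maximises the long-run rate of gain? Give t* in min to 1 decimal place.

By the marginal value theorem, leave when the instantaneous gain rate g'(t) equals the habitat-wide average g(t)/(T + t).
g'(t) = 97.8·25/(t + 25)². Setting 97.8·25/(t+25)² = 97.8t/[(t+25)(27.9+t)] gives 25(27.9+t) = t(t+25), so t² = 25×27.9 = 697.5.
t* = √697.5 = 26.41 min.

26.4 min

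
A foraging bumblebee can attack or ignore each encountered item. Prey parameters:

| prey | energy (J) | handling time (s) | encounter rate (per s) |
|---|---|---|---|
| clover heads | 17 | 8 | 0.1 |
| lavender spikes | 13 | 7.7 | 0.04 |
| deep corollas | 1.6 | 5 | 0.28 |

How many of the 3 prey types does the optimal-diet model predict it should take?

2

Profitabilities (E/h, J/s): clover heads 2.12, lavender spikes 1.69, deep corollas 0.32. Add prey in this order while the next type's profitability exceeds the intake rate on those already taken.
Rate on top 1: 0.9444. lavender spikes: 1.69 > 0.9444 → include.
Rate on top 2: 1.053. deep corollas: 0.32 < 1.053 → exclude; stop.
Optimal diet: clover heads, lavender spikes — 2 of 3 types.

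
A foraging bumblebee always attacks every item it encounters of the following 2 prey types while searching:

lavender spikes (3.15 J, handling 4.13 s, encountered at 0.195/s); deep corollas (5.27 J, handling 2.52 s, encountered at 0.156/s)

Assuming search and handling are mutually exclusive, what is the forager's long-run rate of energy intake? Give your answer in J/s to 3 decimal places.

0.653 J/s

Energy encountered per unit search time: 0.195×3.15 + 0.156×5.27 = 1.436 J/s.
Handling time per unit search time: 0.195×4.13 + 0.156×2.52 = 1.198.
Rate = 1.436/(1 + 1.198) = 0.6533 J/s.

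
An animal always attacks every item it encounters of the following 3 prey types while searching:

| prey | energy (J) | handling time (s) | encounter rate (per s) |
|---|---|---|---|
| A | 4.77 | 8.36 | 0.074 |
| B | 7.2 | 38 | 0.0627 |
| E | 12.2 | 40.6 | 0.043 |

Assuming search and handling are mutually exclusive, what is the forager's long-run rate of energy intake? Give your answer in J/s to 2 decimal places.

R = (0.074×4.77 + 0.0627×7.2 + 0.043×12.2) / (1 + 0.074×8.36 + 0.0627×38 + 0.043×40.6) = 1.329/5.747 = 0.2313 J/s.

0.23 J/s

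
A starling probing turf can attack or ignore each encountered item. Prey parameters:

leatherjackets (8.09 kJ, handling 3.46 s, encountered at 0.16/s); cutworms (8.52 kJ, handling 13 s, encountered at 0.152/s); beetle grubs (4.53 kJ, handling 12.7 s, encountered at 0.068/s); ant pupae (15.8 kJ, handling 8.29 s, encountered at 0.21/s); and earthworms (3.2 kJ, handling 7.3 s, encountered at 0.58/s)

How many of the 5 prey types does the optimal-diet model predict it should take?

2

Profitabilities (E/h, kJ/s): leatherjackets 2.34, ant pupae 1.91, cutworms 0.655, earthworms 0.438, beetle grubs 0.357. Add prey in this order while the next type's profitability exceeds the intake rate on those already taken.
Rate on top 1: 0.8332. ant pupae: 1.91 > 0.8332 → include.
Rate on top 2: 1.4. cutworms: 0.655 < 1.4 → exclude; stop.
Optimal diet: leatherjackets, ant pupae — 2 of 5 types.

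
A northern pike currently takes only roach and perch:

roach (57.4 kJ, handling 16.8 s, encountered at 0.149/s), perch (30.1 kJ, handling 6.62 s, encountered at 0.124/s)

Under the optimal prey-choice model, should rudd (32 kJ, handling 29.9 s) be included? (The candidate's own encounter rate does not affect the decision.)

No

On roach and perch alone, R = ΣλE/(1+Σλh) = 12.29/4.324 = 2.841 kJ/s.
Profitability of rudd: 32/29.9 = 1.07 kJ/s.
1.07 < 2.841, so adding rudd would lower the average — exclude it.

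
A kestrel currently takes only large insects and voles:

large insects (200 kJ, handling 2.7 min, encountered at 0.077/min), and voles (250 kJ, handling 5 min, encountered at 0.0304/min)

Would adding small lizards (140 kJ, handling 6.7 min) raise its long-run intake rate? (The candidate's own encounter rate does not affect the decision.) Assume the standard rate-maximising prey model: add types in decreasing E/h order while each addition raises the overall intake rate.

Intake rate on the current diet: R = (0.077×200 + 0.0304×250) / (1 + 0.077×2.7 + 0.0304×5) = 23/1.36 = 16.91 kJ/min.
Profitability of small lizards: 140/6.7 = 20.9 kJ/min.
20.9 > 16.91, so adding small lizards raises the average — include it.

Yes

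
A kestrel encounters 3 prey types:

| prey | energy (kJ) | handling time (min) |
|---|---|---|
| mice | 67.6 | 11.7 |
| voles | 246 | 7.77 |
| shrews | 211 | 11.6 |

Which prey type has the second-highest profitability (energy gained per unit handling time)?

shrews

In descending order of E/h:
voles: 246/7.77 = 31.7 kJ/min
shrews: 211/11.6 = 18.2 kJ/min
mice: 67.6/11.7 = 5.78 kJ/min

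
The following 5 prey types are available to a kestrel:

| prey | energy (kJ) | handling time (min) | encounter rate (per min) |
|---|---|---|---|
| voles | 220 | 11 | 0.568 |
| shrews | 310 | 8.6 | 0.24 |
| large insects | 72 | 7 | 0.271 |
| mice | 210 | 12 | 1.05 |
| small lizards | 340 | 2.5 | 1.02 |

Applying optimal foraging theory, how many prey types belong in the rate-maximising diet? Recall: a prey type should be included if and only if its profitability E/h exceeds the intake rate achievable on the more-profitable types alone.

Rank by E/h (kJ/min): small lizards 136, shrews 36, voles 20, mice 17.5, large insects 10.3. Include each in turn until the next type's E/h falls below the running intake rate.
Rate on top 1: 97.69. shrews: 36 < 97.69 → exclude; stop.
Optimal diet: small lizards — 1 of 5 types.

1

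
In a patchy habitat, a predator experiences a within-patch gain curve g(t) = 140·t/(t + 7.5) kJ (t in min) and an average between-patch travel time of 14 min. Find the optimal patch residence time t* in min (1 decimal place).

10.2 min

Optimal t* satisfies g'(t*) = g(t*)/(T + t*).
g'(t) = 140·7.5/(t + 7.5)². Setting 140·7.5/(t+7.5)² = 140t/[(t+7.5)(14+t)] gives 7.5(14+t) = t(t+7.5), so t² = 7.5×14 = 105.
t* = √105 = 10.25 min.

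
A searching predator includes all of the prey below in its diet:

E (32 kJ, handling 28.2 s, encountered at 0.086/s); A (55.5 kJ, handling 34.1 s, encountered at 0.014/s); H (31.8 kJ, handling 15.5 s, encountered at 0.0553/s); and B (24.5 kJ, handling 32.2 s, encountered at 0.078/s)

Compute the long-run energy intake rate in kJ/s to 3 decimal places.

0.990 kJ/s

Energy encountered per unit search time: 0.086×32 + 0.014×55.5 + 0.0553×31.8 + 0.078×24.5 = 7.199 kJ/s.
Handling time per unit search time: 0.086×28.2 + 0.014×34.1 + 0.0553×15.5 + 0.078×32.2 = 6.271.
Rate = 7.199/(1 + 6.271) = 0.99 kJ/s.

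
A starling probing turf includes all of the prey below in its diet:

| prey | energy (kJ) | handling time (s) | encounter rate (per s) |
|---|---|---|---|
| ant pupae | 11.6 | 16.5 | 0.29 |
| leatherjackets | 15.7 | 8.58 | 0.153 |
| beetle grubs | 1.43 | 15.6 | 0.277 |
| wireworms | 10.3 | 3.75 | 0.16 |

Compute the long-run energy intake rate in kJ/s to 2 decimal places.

0.65 kJ/s

R = (0.29×11.6 + 0.153×15.7 + 0.277×1.43 + 0.16×10.3) / (1 + 0.29×16.5 + 0.153×8.58 + 0.277×15.6 + 0.16×3.75) = 7.81/12.02 = 0.6498 kJ/s.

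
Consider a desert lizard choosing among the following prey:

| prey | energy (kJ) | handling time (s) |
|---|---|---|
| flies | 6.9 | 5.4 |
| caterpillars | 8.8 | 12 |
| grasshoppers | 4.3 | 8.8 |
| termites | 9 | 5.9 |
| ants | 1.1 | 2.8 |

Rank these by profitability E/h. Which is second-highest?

flies

Profitability E/h (kJ/s): flies = 6.9/5.4 = 1.28, caterpillars = 8.8/12 = 0.733, grasshoppers = 4.3/8.8 = 0.489, termites = 9/5.9 = 1.53, ants = 1.1/2.8 = 0.393.
Ranked: termites > flies > caterpillars > grasshoppers > ants.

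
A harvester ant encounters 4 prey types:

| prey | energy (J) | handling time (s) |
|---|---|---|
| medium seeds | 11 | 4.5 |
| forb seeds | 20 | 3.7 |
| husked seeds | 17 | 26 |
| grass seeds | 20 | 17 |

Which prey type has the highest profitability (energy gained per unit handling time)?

Profitability E/h (J/s): medium seeds = 11/4.5 = 2.44, forb seeds = 20/3.7 = 5.41, husked seeds = 17/26 = 0.654, grass seeds = 20/17 = 1.18.
Ranked: forb seeds > medium seeds > grass seeds > husked seeds.

forb seeds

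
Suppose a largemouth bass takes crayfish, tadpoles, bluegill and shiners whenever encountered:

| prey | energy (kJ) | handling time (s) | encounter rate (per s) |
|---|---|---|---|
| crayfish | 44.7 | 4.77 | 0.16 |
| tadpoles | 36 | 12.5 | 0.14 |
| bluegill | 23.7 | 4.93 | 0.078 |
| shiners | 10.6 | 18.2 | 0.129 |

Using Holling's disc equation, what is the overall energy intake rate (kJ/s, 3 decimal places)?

2.467 kJ/s

Energy encountered per unit search time: 0.16×44.7 + 0.14×36 + 0.078×23.7 + 0.129×10.6 = 15.41 kJ/s.
Handling time per unit search time: 0.16×4.77 + 0.14×12.5 + 0.078×4.93 + 0.129×18.2 = 5.246.
Rate = 15.41/(1 + 5.246) = 2.467 kJ/s.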